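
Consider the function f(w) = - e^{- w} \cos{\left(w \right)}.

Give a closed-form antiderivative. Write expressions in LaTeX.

An antiderivative is F(w) = \frac{\left(- \sin{\left(w \right)} + \cos{\left(w \right)}\right) e^{- w}}{2}.

Any candidate F(w) must reproduce f(w) exactly when differentiated.
Check: d/dw[\frac{\left(- \sin{\left(w \right)} + \cos{\left(w \right)}\right) e^{- w}}{2}] = - e^{- w} \cos{\left(w \right)} = f(w).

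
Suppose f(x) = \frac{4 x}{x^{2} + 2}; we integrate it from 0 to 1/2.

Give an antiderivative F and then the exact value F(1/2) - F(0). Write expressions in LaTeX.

Antiderivative: F(x) = 2 \log{\left(x^{2} + 2 \right)}; value = - 2 \log{\left(2 \right)} + 2 \log{\left(\frac{9}{4} \right)}

The substitution u = x^{2} + 2 works: f is exactly (dF/du)*(du/dx) for that inner function.
F(x) = 2 \log{\left(x^{2} + 2 \right)} is an antiderivative of f.
Check: d/dx[2 \log{\left(x^{2} + 2 \right)}] = \frac{4 x}{x^{2} + 2} = f(x).
F(1/2) = 2 \log{\left(\frac{9}{4} \right)}; F(0) = 2 \log{\left(2 \right)}.
Integral = F(1/2) - F(0) = - 2 \log{\left(2 \right)} + 2 \log{\left(\frac{9}{4} \right)}.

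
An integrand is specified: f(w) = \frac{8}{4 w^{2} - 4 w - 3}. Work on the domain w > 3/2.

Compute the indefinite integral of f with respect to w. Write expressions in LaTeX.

The denominator factors as \left(2 w - 3\right) \left(2 w + 1\right); partial fractions split f into directly integrable pieces: - \frac{2}{2 w + 1} + \frac{2}{2 w - 3}.
Check: d/dw[\log{\left(w - \frac{3}{2} \right)} - \log{\left(w + \frac{1}{2} \right)}] = \frac{8}{4 w^{2} - 4 w - 3} = f(w).

F(w) = \log{\left(w - \frac{3}{2} \right)} - \log{\left(w + \frac{1}{2} \right)} + C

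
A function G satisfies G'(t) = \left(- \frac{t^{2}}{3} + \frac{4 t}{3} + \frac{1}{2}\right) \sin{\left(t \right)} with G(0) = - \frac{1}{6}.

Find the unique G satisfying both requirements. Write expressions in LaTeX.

G(t) = \frac{2 t^{2} \cos{\left(t \right)} - 4 t \sin{\left(t \right)} - 8 t \cos{\left(t \right)} + 8 \sin{\left(t \right)} - 7 \cos{\left(t \right)} + 6}{6}

Whatever form G(t) takes, its d/dt must return the stated G'(t).
A general antiderivative is \frac{t^{2} \cos{\left(t \right)}}{3} - \frac{2 t \sin{\left(t \right)}}{3} - \frac{4 t \cos{\left(t \right)}}{3} + \frac{4 \sin{\left(t \right)}}{3} - \frac{7 \cos{\left(t \right)}}{6} + C.
The condition gives C = - \frac{1}{6} - (- \frac{7}{6}) = 1.
So G(t) = \frac{2 t^{2} \cos{\left(t \right)} - 4 t \sin{\left(t \right)} - 8 t \cos{\left(t \right)} + 8 \sin{\left(t \right)} - 7 \cos{\left(t \right)} + 6}{6}.
Check: d/dt[\frac{2 t^{2} \cos{\left(t \right)} - 4 t \sin{\left(t \right)} - 8 t \cos{\left(t \right)} + 8 \sin{\left(t \right)} - 7 \cos{\left(t \right)} + 6}{6}] = - \frac{t^{2} \sin{\left(t \right)}}{3} + \frac{4 t \sin{\left(t \right)}}{3} + \frac{\sin{\left(t \right)}}{2}, which equals G'(t).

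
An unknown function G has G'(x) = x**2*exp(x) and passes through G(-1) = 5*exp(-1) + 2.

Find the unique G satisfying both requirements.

G(x) = x**2*exp(x) - 2*x*exp(x) + 2*exp(x) + 2

Recognize the product-rule pattern: G'(x) = u'v + uv' with u = x**2 - 2*x + 2, v = exp(x), so integration by parts undoes it.
A general antiderivative is (x**2 - 2*x + 2)*exp(x) + C.
The condition gives C = 5*exp(-1) + 2 - (5*exp(-1)) = 2.
So G(x) = x**2*exp(x) - 2*x*exp(x) + 2*exp(x) + 2.
Check: d/dx[x**2*exp(x) - 2*x*exp(x) + 2*exp(x) + 2] = x**2*exp(x) = G'(x).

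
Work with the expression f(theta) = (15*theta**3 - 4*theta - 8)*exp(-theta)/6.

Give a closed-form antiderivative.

An antiderivative is F(theta) = -(15*theta**3 + 45*theta**2 + 86*theta + 78)*exp(-theta)/6.

Recognize the product-rule pattern: f = u'v + uv' with u = -5*theta**3/2 - 15*theta**2/2 - 43*theta/3 - 13, v = exp(-theta), so integration by parts undoes it.
Check: d/dtheta[-(15*theta**3 + 45*theta**2 + 86*theta + 78)*exp(-theta)/6] = (15*theta**3 - 4*theta - 8)*exp(-theta)/6 = f(theta).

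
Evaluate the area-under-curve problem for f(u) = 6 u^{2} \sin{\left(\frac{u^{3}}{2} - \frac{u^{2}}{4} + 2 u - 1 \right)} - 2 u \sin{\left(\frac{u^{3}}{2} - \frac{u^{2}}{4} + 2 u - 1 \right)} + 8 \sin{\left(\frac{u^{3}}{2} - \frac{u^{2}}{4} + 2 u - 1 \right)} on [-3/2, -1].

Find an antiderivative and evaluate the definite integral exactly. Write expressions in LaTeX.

Antiderivative: F(u) = - 4 \cos{\left(\frac{u^{3}}{2} - \frac{u^{2}}{4} + 2 u - 1 \right)}; value = - 4 \cos{\left(\frac{15}{4} \right)} + 4 \cos{\left(\frac{25}{4} \right)}

f matches the chain-rule pattern g'(h)*h' with inner function h(u) = \frac{u^{3}}{2} - \frac{u^{2}}{4} + 2 u - 1; substituting w = h(u) collapses the integral.
F(u) = - 4 \cos{\left(\frac{u^{3}}{2} - \frac{u^{2}}{4} + 2 u - 1 \right)} is an antiderivative of f.
Check: d/du[- 4 \cos{\left(\frac{u^{3}}{2} - \frac{u^{2}}{4} + 2 u - 1 \right)}] = 6 u^{2} \sin{\left(\frac{u^{3}}{2} - \frac{u^{2}}{4} + 2 u - 1 \right)} - 2 u \sin{\left(\frac{u^{3}}{2} - \frac{u^{2}}{4} + 2 u - 1 \right)} + 8 \sin{\left(\frac{u^{3}}{2} - \frac{u^{2}}{4} + 2 u - 1 \right)} = f(u).
F(-1) = - 4 \cos{\left(\frac{15}{4} \right)}; F(-3/2) = - 4 \cos{\left(\frac{25}{4} \right)}.
Integral = F(-1) - F(-3/2) = - 4 \cos{\left(\frac{15}{4} \right)} + 4 \cos{\left(\frac{25}{4} \right)}.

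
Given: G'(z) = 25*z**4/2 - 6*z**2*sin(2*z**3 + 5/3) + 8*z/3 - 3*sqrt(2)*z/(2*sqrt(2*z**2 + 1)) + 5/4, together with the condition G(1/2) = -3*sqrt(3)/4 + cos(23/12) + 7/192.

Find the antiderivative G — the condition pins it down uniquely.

Integrate term by term and add the pieces.
A general antiderivative is 5*z**5/2 + 4*z**2/3 + 5*z/4 - 3*sqrt(4*z**2 + 2)/4 + cos(2*z**3 + 5/3) + C.
The condition gives C = -3*sqrt(3)/4 + cos(23/12) + 7/192 - (-3*sqrt(3)/4 + cos(23/12) + 199/192) = -1.
So G(z) = 5*z**5/2 + 4*z**2/3 + 5*z/4 - 3*sqrt(4*z**2 + 2)/4 + cos(2*z**3 + 5/3) - 1.
Check: d/dz[5*z**5/2 + 4*z**2/3 + 5*z/4 - 3*sqrt(4*z**2 + 2)/4 + cos(2*z**3 + 5/3) - 1] = (150*z**4*sqrt(2*z**2 + 1) - 72*z**2*sqrt(2*z**2 + 1)*sin(2*z**3 + 5/3) + 32*z*sqrt(2*z**2 + 1) - 18*sqrt(2)*z + 15*sqrt(2*z**2 + 1))/(12*sqrt(2*z**2 + 1)), which equals G'(z).

G(z) = 5*z**5/2 + 4*z**2/3 + 5*z/4 - 3*sqrt(4*z**2 + 2)/4 + cos(2*z**3 + 5/3) - 1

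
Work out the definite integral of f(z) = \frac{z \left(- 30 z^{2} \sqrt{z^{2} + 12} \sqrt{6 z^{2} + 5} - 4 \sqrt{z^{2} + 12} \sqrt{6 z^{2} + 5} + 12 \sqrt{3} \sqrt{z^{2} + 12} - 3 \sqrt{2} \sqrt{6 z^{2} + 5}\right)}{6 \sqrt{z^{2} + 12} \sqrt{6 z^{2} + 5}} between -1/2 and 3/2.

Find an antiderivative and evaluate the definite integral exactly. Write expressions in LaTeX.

Antiderivative: F(z) = - \frac{5 z^{4}}{4} - \frac{z^{2}}{3} - \sqrt{\frac{z^{2}}{2} + 6} + \sqrt{2 z^{2} + \frac{5}{3}}; value = - \frac{83}{12} - \frac{\sqrt{114}}{4} - \frac{\sqrt{78}}{6} + \frac{7 \sqrt{2}}{4} + \frac{\sqrt{222}}{6}

Any candidate F(z) must reproduce f(z) exactly when differentiated.
F(z) = - \frac{5 z^{4}}{4} - \frac{z^{2}}{3} - \sqrt{\frac{z^{2}}{2} + 6} + \sqrt{2 z^{2} + \frac{5}{3}} is an antiderivative of f.
Check: d/dz[- \frac{5 z^{4}}{4} - \frac{z^{2}}{3} - \sqrt{\frac{z^{2}}{2} + 6} + \sqrt{2 z^{2} + \frac{5}{3}}] = \frac{- 30 z^{3} \sqrt{z^{2} + 12} \sqrt{6 z^{2} + 5} - 4 z \sqrt{z^{2} + 12} \sqrt{6 z^{2} + 5} + 12 \sqrt{3} z \sqrt{z^{2} + 12} - 3 \sqrt{2} z \sqrt{6 z^{2} + 5}}{6 \sqrt{z^{2} + 12} \sqrt{6 z^{2} + 5}}, which equals f(z).
F(3/2) = - \frac{453}{64} - \frac{\sqrt{114}}{4} + \frac{\sqrt{222}}{6}; F(-1/2) = - \frac{7 \sqrt{2}}{4} - \frac{31}{192} + \frac{\sqrt{78}}{6}.
Integral = F(3/2) - F(-1/2) = - \frac{83}{12} - \frac{\sqrt{114}}{4} - \frac{\sqrt{78}}{6} + \frac{7 \sqrt{2}}{4} + \frac{\sqrt{222}}{6}.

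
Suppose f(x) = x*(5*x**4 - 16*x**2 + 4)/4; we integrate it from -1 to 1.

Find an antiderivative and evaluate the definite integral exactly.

Antiderivative: F(x) = 5*x**6/24 - x**4 + x**2/2; value = 0

Whatever form F(x) takes, F'(x) = f(x) is non-negotiable.
F(x) = 5*x**6/24 - x**4 + x**2/2 is an antiderivative of f.
Check: d/dx[5*x**6/24 - x**4 + x**2/2] = 5*x**5/4 - 4*x**3 + x, which equals f(x).
F(1) = -7/24; F(-1) = -7/24.
Integral = F(1) - F(-1) = 0.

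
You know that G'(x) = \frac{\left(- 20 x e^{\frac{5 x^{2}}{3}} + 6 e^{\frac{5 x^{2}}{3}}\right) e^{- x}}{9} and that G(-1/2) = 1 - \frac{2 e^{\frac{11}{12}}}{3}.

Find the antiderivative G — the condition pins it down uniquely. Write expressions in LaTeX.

G(x) = \frac{3 - 2 e^{\frac{5 x^{2}}{3} - x}}{3}

G'(x) matches the chain-rule pattern g'(h)*h' with inner function h(x) = \frac{5 x^{2}}{3} - x; substituting u = h(x) collapses the integral.
A general antiderivative is - \frac{2 e^{\frac{5 x^{2}}{3} - x}}{3} + C.
The condition gives C = 1 - \frac{2 e^{\frac{11}{12}}}{3} - (- \frac{2 e^{\frac{11}{12}}}{3}) = 1.
So G(x) = \frac{3 - 2 e^{\frac{5 x^{2}}{3} - x}}{3}.
Check: d/dx[\frac{3 - 2 e^{\frac{5 x^{2}}{3} - x}}{3}] = - \frac{20 x e^{- x} e^{\frac{5 x^{2}}{3}}}{9} + \frac{2 e^{- x} e^{\frac{5 x^{2}}{3}}}{3}, which equals G'(x).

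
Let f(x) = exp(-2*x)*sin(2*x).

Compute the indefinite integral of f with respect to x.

F(x) = -exp(-2*x)*sin(2*x)/4 - exp(-2*x)*cos(2*x)/4 + C

For F(x) to be correct the identity F'(x) - f(x) = 0 must hold.
Check: d/dx[-exp(-2*x)*sin(2*x)/4 - exp(-2*x)*cos(2*x)/4] = exp(-2*x)*sin(2*x) = f(x).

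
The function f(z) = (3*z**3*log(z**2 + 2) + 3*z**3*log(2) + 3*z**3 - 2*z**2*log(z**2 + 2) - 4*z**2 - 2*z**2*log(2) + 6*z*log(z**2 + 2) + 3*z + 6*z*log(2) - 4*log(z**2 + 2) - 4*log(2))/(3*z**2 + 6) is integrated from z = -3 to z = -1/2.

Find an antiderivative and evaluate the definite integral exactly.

Antiderivative: F(z) = (3*z**2 - 4*z + 3)*log(2*z**2 + 4)/6; value = -7*log(22) + 23*log(9/2)/24

f has the shape u'v + uv' for u = z**2/2 - 2*z/3 + 1/2 and v = log(2*z**2 + 4) — it is the derivative of the product u*v.
F(z) = (3*z**2 - 4*z + 3)*log(2*z**2 + 4)/6 is an antiderivative of f.
Check: d/dz[(3*z**2 - 4*z + 3)*log(2*z**2 + 4)/6] = (3*z**3*log(z**2 + 2) + 3*z**3*log(2) + 3*z**3 - 2*z**2*log(z**2 + 2) - 4*z**2 - 2*z**2*log(2) + 6*z*log(z**2 + 2) + 3*z + 6*z*log(2) - 4*log(z**2 + 2) - 4*log(2))/(3*z**2 + 6) = f(z).
F(-1/2) = 23*log(9/2)/24; F(-3) = 7*log(22).
Integral = F(-1/2) - F(-3) = -7*log(22) + 23*log(9/2)/24.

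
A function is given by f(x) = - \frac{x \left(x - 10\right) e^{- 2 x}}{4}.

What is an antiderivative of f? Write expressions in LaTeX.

An antiderivative is F(x) = \frac{\left(2 x^{2} - 18 x - 9\right) e^{- 2 x}}{16}.

Recognize the product-rule pattern: f = u'v + uv' with u = \frac{x^{2}}{8} - \frac{9 x}{8} - \frac{9}{16}, v = e^{- 2 x}, so integration by parts undoes it.
Check: d/dx[\frac{\left(2 x^{2} - 18 x - 9\right) e^{- 2 x}}{16}] = \frac{\left(- x^{2} + 10 x\right) e^{- 2 x}}{4}, which equals f(x).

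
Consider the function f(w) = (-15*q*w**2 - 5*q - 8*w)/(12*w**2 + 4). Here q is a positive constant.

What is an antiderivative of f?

An antiderivative is F(w) = -5*q*w/4 - log(3*w**2/2 + 1/2)/3.

A first test for any F(w): its w-derivative must equal f(w) identically.
Check: d/dw[-5*q*w/4 - log(3*w**2/2 + 1/2)/3] = (-15*q*w**2 - 5*q - 8*w)/(12*w**2 + 4) = f(w).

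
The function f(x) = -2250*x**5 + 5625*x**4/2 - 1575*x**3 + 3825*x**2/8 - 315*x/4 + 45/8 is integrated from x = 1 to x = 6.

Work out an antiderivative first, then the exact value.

f matches the chain-rule pattern g'(h)*h' with inner function h(x) = 5*x**2 - 5*x/2 + 1/2; substituting u = h(x) collapses the integral.
F(x) = -3*(10*x**2 - 5*x + 1)**3/8 is an antiderivative of f.
Check: d/dx[-3*(10*x**2 - 5*x + 1)**3/8] = -2250*x**5 + 5625*x**4/2 - 1575*x**3 + 3825*x**2/8 - 315*x/4 + 45/8 = f(x).
F(6) = -108794073/8; F(1) = -81.
Integral = F(6) - F(1) = -108793425/8.

Antiderivative: F(x) = -3*(10*x**2 - 5*x + 1)**3/8; value = -108793425/8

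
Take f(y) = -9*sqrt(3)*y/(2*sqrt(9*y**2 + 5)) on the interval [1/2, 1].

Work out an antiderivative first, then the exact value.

f matches the chain-rule pattern g'(h)*h' with inner function h(y) = 3*y**2 + 5/3; substituting u = h(y) collapses the integral.
F(y) = -sqrt(3)*sqrt(9*y**2 + 5)/2 is an antiderivative of f.
Check: d/dy[-sqrt(3)*sqrt(9*y**2 + 5)/2] = -9*sqrt(3)*y/(2*sqrt(9*y**2 + 5)) = f(y).
F(1) = -sqrt(42)/2; F(1/2) = -sqrt(87)/4.
Integral = F(1) - F(1/2) = -sqrt(42)/2 + sqrt(87)/4.

Antiderivative: F(y) = -sqrt(3)*sqrt(9*y**2 + 5)/2; value = -sqrt(42)/2 + sqrt(87)/4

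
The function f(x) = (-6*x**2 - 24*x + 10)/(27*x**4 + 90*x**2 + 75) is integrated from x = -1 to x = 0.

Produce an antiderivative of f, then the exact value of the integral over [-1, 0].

f has the shape u'v + uv' for u = 1/(3*x**2 + 5) and v = 2*x/3 + 4/3 — it is the derivative of the product u*v.
F(x) = (2*x + 4)/(9*x**2 + 15) is an antiderivative of f.
Check: d/dx[(2*x + 4)/(9*x**2 + 15)] = (-6*x**2 - 24*x + 10)/(27*x**4 + 90*x**2 + 75) = f(x).
F(0) = 4/15; F(-1) = 1/12.
Integral = F(0) - F(-1) = 11/60.

Antiderivative: F(x) = (2*x + 4)/(9*x**2 + 15); value = 11/60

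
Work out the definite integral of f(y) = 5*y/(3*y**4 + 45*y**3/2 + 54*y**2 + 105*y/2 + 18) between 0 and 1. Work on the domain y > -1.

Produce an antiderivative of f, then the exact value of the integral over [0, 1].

Antiderivative: F(y) = (100*y*log(y + 1) - 108*y*log(y + 3/2) + 8*y*log(y + 4) + 100*log(y + 1) - 108*log(y + 3/2) + 8*log(y + 4) + 30)/(27*y + 27); value = -4*log(5/2) - 5/9 - 8*log(4)/27 + 8*log(5)/27 + 4*log(3/2) + 100*log(2)/27

Factor the denominator (3*(y + 1)**2*(y + 4)*(2*y + 3)) and decompose: f = -8/(2*y + 3) + 8/(27*(y + 4)) + 100/(27*(y + 1)) - 10/(9*(y + 1)**2); each piece integrates to a log, atan, or power term.
F(y) = (100*y*log(y + 1) - 108*y*log(y + 3/2) + 8*y*log(y + 4) + 100*log(y + 1) - 108*log(y + 3/2) + 8*log(y + 4) + 30)/(27*y + 27) is an antiderivative of f.
Check: d/dy[(100*y*log(y + 1) - 108*y*log(y + 3/2) + 8*y*log(y + 4) + 100*log(y + 1) - 108*log(y + 3/2) + 8*log(y + 4) + 30)/(27*y + 27)] = 10*y/(6*y**4 + 45*y**3 + 108*y**2 + 105*y + 36), which equals f(y).
F(1) = -4*log(5/2) + 8*log(5)/27 + 5/9 + 100*log(2)/27; F(0) = -4*log(3/2) + 8*log(4)/27 + 10/9.
Integral = F(1) - F(0) = -4*log(5/2) - 5/9 - 8*log(4)/27 + 8*log(5)/27 + 4*log(3/2) + 100*log(2)/27.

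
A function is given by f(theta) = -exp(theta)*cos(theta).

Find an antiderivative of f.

An antiderivative F(theta) passes only if d/dtheta[F] lands on f(theta) exactly.
Check: d/dtheta[-(sin(theta) + cos(theta))*exp(theta)/2] = -exp(theta)*cos(theta) = f(theta).

An antiderivative is F(theta) = -(sin(theta) + cos(theta))*exp(theta)/2.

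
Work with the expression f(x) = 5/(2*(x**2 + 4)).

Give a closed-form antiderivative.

Check any antiderivative F(x) by computing F'(x) and comparing it with f(x).
Check: d/dx[5*atan(x/2)/4] = 5/(2*x**2 + 8), which equals f(x).

An antiderivative is F(x) = 5*atan(x/2)/4.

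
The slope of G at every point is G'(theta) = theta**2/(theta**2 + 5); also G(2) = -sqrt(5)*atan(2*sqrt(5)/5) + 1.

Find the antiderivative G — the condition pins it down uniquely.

A first test for any G(theta): its theta-derivative must equal the given G'(theta).
A general antiderivative is theta - sqrt(5)*atan(sqrt(5)*theta/5) + C.
The condition gives C = -sqrt(5)*atan(2*sqrt(5)/5) + 1 - (-sqrt(5)*atan(2*sqrt(5)/5) + 2) = -1.
So G(theta) = theta - sqrt(5)*atan(sqrt(5)*theta/5) - 1.
Check: d/dtheta[theta - sqrt(5)*atan(sqrt(5)*theta/5) - 1] = theta**2/(theta**2 + 5) = G'(theta).

G(theta) = theta - sqrt(5)*atan(sqrt(5)*theta/5) - 1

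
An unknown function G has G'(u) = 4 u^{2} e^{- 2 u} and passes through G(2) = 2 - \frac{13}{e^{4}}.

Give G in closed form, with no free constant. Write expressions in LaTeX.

Recognize the product-rule pattern: G'(u) = v'r + vr' with v = - 2 u^{2} - 2 u - 1, r = e^{- 2 u}, so integration by parts undoes it.
A general antiderivative is \left(- 2 u^{2} - 2 u - 1\right) e^{- 2 u} + C.
The condition gives C = 2 - \frac{13}{e^{4}} - (- \frac{13}{e^{4}}) = 2.
So G(u) = \left(- 2 u^{2} - 2 u - 1\right) e^{- 2 u} + 2.
Check: d/du[\left(- 2 u^{2} - 2 u - 1\right) e^{- 2 u} + 2] = 4 u^{2} e^{- 2 u} = G'(u).

G(u) = \left(- 2 u^{2} - 2 u - 1\right) e^{- 2 u} + 2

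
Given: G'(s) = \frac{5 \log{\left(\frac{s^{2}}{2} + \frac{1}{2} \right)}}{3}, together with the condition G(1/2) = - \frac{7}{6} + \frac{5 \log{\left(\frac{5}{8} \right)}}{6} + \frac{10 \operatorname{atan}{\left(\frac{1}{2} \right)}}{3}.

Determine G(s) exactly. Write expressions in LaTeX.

G(s) = \frac{10 s \log{\left(\frac{s^{2}}{2} + \frac{1}{2} \right)} - 20 s + 20 \operatorname{atan}{\left(s \right)} + 3}{6}

The proposed G(s) is checked by its d/ds: the result must match the given G'(s).
A general antiderivative is \frac{5 s \log{\left(\frac{s^{2}}{2} + \frac{1}{2} \right)}}{3} - \frac{10 s}{3} + \frac{10 \operatorname{atan}{\left(s \right)}}{3} + C.
The condition gives C = - \frac{7}{6} + \frac{5 \log{\left(\frac{5}{8} \right)}}{6} + \frac{10 \operatorname{atan}{\left(\frac{1}{2} \right)}}{3} - (- \frac{5}{3} + \frac{5 \log{\left(\frac{5}{8} \right)}}{6} + \frac{10 \operatorname{atan}{\left(\frac{1}{2} \right)}}{3}) = \frac{1}{2}.
So G(s) = \frac{10 s \log{\left(\frac{s^{2}}{2} + \frac{1}{2} \right)} - 20 s + 20 \operatorname{atan}{\left(s \right)} + 3}{6}.
Check: d/ds[\frac{10 s \log{\left(\frac{s^{2}}{2} + \frac{1}{2} \right)} - 20 s + 20 \operatorname{atan}{\left(s \right)} + 3}{6}] = \frac{5 \log{\left(s^{2} + 1 \right)}}{3} - \frac{5 \log{\left(2 \right)}}{3}, which equals G'(s).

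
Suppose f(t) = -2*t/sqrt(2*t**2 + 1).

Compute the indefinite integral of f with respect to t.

F(t) = -sqrt(2*t**2 + 1) + C

f matches the chain-rule pattern g'(h)*h' with inner function h(t) = 2*t**2 + 1; substituting u = h(t) collapses the integral.
Check: d/dt[-sqrt(2*t**2 + 1)] = -2*t/sqrt(2*t**2 + 1) = f(t).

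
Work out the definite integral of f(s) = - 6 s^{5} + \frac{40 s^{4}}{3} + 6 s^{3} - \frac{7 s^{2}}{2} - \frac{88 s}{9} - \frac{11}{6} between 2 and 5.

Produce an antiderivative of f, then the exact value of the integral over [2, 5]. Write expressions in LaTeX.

Antiderivative: F(s) = - s^{6} + \frac{8 s^{5}}{3} + \frac{3 s^{4}}{2} - \frac{7 s^{3}}{6} - \frac{44 s^{2}}{9} - \frac{11 s}{6}; value = - \frac{39865}{6}

Recognize the product-rule pattern: f = u'v + uv' with u = - s^{2} - \frac{s}{3} + \frac{1}{2}, v = s^{4} - 3 s^{3} - \frac{s}{3} + 5, so integration by parts undoes it.
F(s) = - s^{6} + \frac{8 s^{5}}{3} + \frac{3 s^{4}}{2} - \frac{7 s^{3}}{6} - \frac{44 s^{2}}{9} - \frac{11 s}{6} is an antiderivative of f.
Check: d/ds[- s^{6} + \frac{8 s^{5}}{3} + \frac{3 s^{4}}{2} - \frac{7 s^{3}}{6} - \frac{44 s^{2}}{9} - \frac{11 s}{6}] = - 6 s^{5} + \frac{40 s^{4}}{3} + 6 s^{3} - \frac{7 s^{2}}{2} - \frac{88 s}{9} - \frac{11}{6} = f(s).
F(5) = - \frac{119365}{18}; F(2) = \frac{115}{9}.
Integral = F(5) - F(2) = - \frac{39865}{6}.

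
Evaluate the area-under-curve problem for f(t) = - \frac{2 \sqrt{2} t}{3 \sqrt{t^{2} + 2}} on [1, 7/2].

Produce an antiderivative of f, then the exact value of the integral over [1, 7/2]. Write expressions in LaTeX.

Antiderivative: F(t) = - \frac{2 \sqrt{2} \sqrt{t^{2} + 2}}{3}; value = - \frac{\sqrt{114}}{3} + \frac{2 \sqrt{6}}{3}

The substitution u = 2 t^{2} + 4 works: f is exactly (dF/du)*(du/dt) for that inner function.
F(t) = - \frac{2 \sqrt{2} \sqrt{t^{2} + 2}}{3} is an antiderivative of f.
Check: d/dt[- \frac{2 \sqrt{2} \sqrt{t^{2} + 2}}{3}] = - \frac{2 \sqrt{2} t}{3 \sqrt{t^{2} + 2}} = f(t).
F(7/2) = - \frac{\sqrt{114}}{3}; F(1) = - \frac{2 \sqrt{6}}{3}.
Integral = F(7/2) - F(1) = - \frac{\sqrt{114}}{3} + \frac{2 \sqrt{6}}{3}.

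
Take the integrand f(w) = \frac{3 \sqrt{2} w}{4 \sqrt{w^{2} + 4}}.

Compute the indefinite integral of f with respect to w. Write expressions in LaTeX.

F(w) = \frac{3 \sqrt{2} \sqrt{w^{2} + 4}}{4} + C

f matches the chain-rule pattern g'(h)*h' with inner function h(w) = \frac{w^{2}}{2} + 2; substituting u = h(w) collapses the integral.
Check: d/dw[\frac{3 \sqrt{2} \sqrt{w^{2} + 4}}{4}] = \frac{3 \sqrt{2} w}{4 \sqrt{w^{2} + 4}} = f(w).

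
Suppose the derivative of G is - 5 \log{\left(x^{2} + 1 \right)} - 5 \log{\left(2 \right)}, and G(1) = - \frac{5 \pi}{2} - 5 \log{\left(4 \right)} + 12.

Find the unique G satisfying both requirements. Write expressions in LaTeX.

G(x) = - 5 x \log{\left(2 x^{2} + 2 \right)} + 10 x - 10 \operatorname{atan}{\left(x \right)} + 2

Whatever form G(x) takes, its d/dx must return the stated G'(x).
A general antiderivative is - 5 x \log{\left(2 x^{2} + 2 \right)} + 10 x - 10 \operatorname{atan}{\left(x \right)} + C.
The condition gives C = - \frac{5 \pi}{2} - 5 \log{\left(4 \right)} + 12 - (- \frac{5 \pi}{2} - 5 \log{\left(4 \right)} + 10) = 2.
So G(x) = - 5 x \log{\left(2 x^{2} + 2 \right)} + 10 x - 10 \operatorname{atan}{\left(x \right)} + 2.
Check: d/dx[- 5 x \log{\left(2 x^{2} + 2 \right)} + 10 x - 10 \operatorname{atan}{\left(x \right)} + 2] = - 5 \log{\left(x^{2} + 1 \right)} - 5 \log{\left(2 \right)} = G'(x).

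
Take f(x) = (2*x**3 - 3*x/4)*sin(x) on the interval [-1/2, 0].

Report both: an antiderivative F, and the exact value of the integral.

Recover f(x) by differentiating a candidate F(x); any mismatch rules it out.
F(x) = (-8*x**3*cos(x) + 24*x**2*sin(x) + 51*x*cos(x) - 51*sin(x))/4 is an antiderivative of f.
Check: d/dx[(-8*x**3*cos(x) + 24*x**2*sin(x) + 51*x*cos(x) - 51*sin(x))/4] = 2*x**3*sin(x) - 3*x*sin(x)/4, which equals f(x).
F(0) = 0; F(-1/2) = -49*cos(1/2)/8 + 45*sin(1/2)/4.
Integral = F(0) - F(-1/2) = -45*sin(1/2)/4 + 49*cos(1/2)/8.

Antiderivative: F(x) = (-8*x**3*cos(x) + 24*x**2*sin(x) + 51*x*cos(x) - 51*sin(x))/4; value = -45*sin(1/2)/4 + 49*cos(1/2)/8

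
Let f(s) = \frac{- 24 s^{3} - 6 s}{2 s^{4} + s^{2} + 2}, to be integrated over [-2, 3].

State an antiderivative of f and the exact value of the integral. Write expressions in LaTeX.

Antiderivative: F(s) = - 3 \log{\left(2 s^{4} + s^{2} + 2 \right)}; value = - 3 \log{\left(173 \right)} + 3 \log{\left(38 \right)}

f matches the chain-rule pattern g'(h)*h' with inner function h(s) = 2 s^{4} + s^{2} + 2; substituting u = h(s) collapses the integral.
F(s) = - 3 \log{\left(2 s^{4} + s^{2} + 2 \right)} is an antiderivative of f.
Check: d/ds[- 3 \log{\left(2 s^{4} + s^{2} + 2 \right)}] = \frac{- 24 s^{3} - 6 s}{2 s^{4} + s^{2} + 2} = f(s).
F(3) = - 3 \log{\left(173 \right)}; F(-2) = - 3 \log{\left(38 \right)}.
Integral = F(3) - F(-2) = - 3 \log{\left(173 \right)} + 3 \log{\left(38 \right)}.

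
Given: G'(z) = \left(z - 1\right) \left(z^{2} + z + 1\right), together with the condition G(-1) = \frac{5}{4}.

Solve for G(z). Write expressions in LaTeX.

The proposed G(z) is checked by its d/dz: the result must match the given G'(z).
A general antiderivative is \frac{z^{4}}{4} - z + C.
The condition gives C = \frac{5}{4} - (\frac{5}{4}) = 0.
So G(z) = \frac{z^{4}}{4} - z.
Check: d/dz[\frac{z^{4}}{4} - z] = z^{3} - 1, which equals G'(z).

G(z) = \frac{z^{4}}{4} - z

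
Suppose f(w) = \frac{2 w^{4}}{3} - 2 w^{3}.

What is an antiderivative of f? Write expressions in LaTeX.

Integrate term by term and add the pieces.
Check: d/dw[\frac{w^{4} \left(4 w - 15\right)}{30}] = \frac{2 w^{4}}{3} - 2 w^{3} = f(w).

An antiderivative is F(w) = \frac{w^{4} \left(4 w - 15\right)}{30}.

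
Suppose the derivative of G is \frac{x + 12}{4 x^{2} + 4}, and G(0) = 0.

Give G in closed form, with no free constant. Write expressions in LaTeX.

Since d/dx undoes antidifferentiation here, G(x) must give back the stated G'(x).
A general antiderivative is \frac{\log{\left(x^{2} + 1 \right)}}{8} + 3 \operatorname{atan}{\left(x \right)} + C.
The condition gives C = 0 - (0) = 0.
So G(x) = \frac{\log{\left(x^{2} + 1 \right)}}{8} + 3 \operatorname{atan}{\left(x \right)}.
Check: d/dx[\frac{\log{\left(x^{2} + 1 \right)}}{8} + 3 \operatorname{atan}{\left(x \right)}] = \frac{x + 12}{4 x^{2} + 4} = G'(x).

G(x) = \frac{\log{\left(x^{2} + 1 \right)}}{8} + 3 \operatorname{atan}{\left(x \right)}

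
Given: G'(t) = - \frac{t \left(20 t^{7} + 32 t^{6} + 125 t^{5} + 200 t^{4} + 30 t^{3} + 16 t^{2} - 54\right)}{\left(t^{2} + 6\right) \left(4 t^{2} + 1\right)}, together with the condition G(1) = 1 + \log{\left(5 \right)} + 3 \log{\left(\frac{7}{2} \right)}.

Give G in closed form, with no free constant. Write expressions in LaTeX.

Check a candidate G(t) by differentiating: d/dt[G] must match the given G'(t).
A general antiderivative is - t^{5} - 2 t^{4} + 3 \log{\left(\frac{t^{2}}{2} + 3 \right)} + \log{\left(4 t^{2} + 1 \right)} + 3 + C.
The condition gives C = 1 + \log{\left(5 \right)} + 3 \log{\left(\frac{7}{2} \right)} - (\log{\left(5 \right)} + 3 \log{\left(\frac{7}{2} \right)}) = 1.
So G(t) = - t^{5} - 2 t^{4} + 3 \log{\left(\frac{t^{2}}{2} + 3 \right)} + \log{\left(4 t^{2} + 1 \right)} + 4.
Check: d/dt[- t^{5} - 2 t^{4} + 3 \log{\left(\frac{t^{2}}{2} + 3 \right)} + \log{\left(4 t^{2} + 1 \right)} + 4] = \frac{- 20 t^{8} - 32 t^{7} - 125 t^{6} - 200 t^{5} - 30 t^{4} - 16 t^{3} + 54 t}{4 t^{4} + 25 t^{2} + 6}, which equals G'(t).

G(t) = - t^{5} - 2 t^{4} + 3 \log{\left(\frac{t^{2}}{2} + 3 \right)} + \log{\left(4 t^{2} + 1 \right)} + 4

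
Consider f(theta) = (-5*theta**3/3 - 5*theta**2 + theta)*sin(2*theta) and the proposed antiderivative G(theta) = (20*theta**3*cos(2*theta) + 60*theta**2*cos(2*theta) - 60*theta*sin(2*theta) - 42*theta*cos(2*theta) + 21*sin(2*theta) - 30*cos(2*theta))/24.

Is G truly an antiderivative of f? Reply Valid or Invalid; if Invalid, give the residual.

Invalid: d/dtheta[G] - f = 5*theta**2*cos(2*theta)/2 + 5*theta*sin(2*theta)/2, which is not 0.

d/dtheta[G] = -5*theta**3*sin(2*theta)/3 - 5*theta**2*sin(2*theta) + 5*theta**2*cos(2*theta)/2 + 7*theta*sin(2*theta)/2
d/dtheta[G] - f(theta) = 5*theta**2*cos(2*theta)/2 + 5*theta*sin(2*theta)/2 != 0.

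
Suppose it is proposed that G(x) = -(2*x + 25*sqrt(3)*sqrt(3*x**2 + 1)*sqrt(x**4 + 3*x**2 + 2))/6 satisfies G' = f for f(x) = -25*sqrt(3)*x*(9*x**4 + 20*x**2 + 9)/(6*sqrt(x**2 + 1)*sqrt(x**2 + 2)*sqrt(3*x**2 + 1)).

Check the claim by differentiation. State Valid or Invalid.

d/dx[G] = (-225*sqrt(3)*x**5 - 500*sqrt(3)*x**3 - 225*sqrt(3)*x - 2*sqrt(3*x**2 + 1)*sqrt(x**4 + 3*x**2 + 2))/(6*sqrt(3*x**2 + 1)*sqrt(x**4 + 3*x**2 + 2))
d/dx[G] - f(x) = (-675*x**5*sqrt(x**2 + 1)*sqrt(x**2 + 2)*sqrt(3*x**2 + 1) + 675*x**5*sqrt(3*x**2 + 1)*sqrt(x**4 + 3*x**2 + 2) - 1500*x**3*sqrt(x**2 + 1)*sqrt(x**2 + 2)*sqrt(3*x**2 + 1) + 1500*x**3*sqrt(3*x**2 + 1)*sqrt(x**4 + 3*x**2 + 2) - 6*sqrt(3)*x**2*sqrt(x**2 + 1)*sqrt(x**2 + 2)*sqrt(x**4 + 3*x**2 + 2) - 675*x*sqrt(x**2 + 1)*sqrt(x**2 + 2)*sqrt(3*x**2 + 1) + 675*x*sqrt(3*x**2 + 1)*sqrt(x**4 + 3*x**2 + 2) - 2*sqrt(3)*sqrt(x**2 + 1)*sqrt(x**2 + 2)*sqrt(x**4 + 3*x**2 + 2))/(18*sqrt(3)*x**2*sqrt(x**2 + 1)*sqrt(x**2 + 2)*sqrt(x**4 + 3*x**2 + 2) + 6*sqrt(3)*sqrt(x**2 + 1)*sqrt(x**2 + 2)*sqrt(x**4 + 3*x**2 + 2)) != 0.

Invalid: d/dx[G] - f = (-675*x**5*sqrt(x**2 + 1)*sqrt(x**2 + 2)*sqrt(3*x**2 + 1) + 675*x**5*sqrt(3*x**2 + 1)*sqrt(x**4 + 3*x**2 + 2) - 1500*x**3*sqrt(x**2 + 1)*sqrt(x**2 + 2)*sqrt(3*x**2 + 1) + 1500*x**3*sqrt(3*x**2 + 1)*sqrt(x**4 + 3*x**2 + 2) - 6*sqrt(3)*x**2*sqrt(x**2 + 1)*sqrt(x**2 + 2)*sqrt(x**4 + 3*x**2 + 2) - 675*x*sqrt(x**2 + 1)*sqrt(x**2 + 2)*sqrt(3*x**2 + 1) + 675*x*sqrt(3*x**2 + 1)*sqrt(x**4 + 3*x**2 + 2) - 2*sqrt(3)*sqrt(x**2 + 1)*sqrt(x**2 + 2)*sqrt(x**4 + 3*x**2 + 2))/(18*sqrt(3)*x**2*sqrt(x**2 + 1)*sqrt(x**2 + 2)*sqrt(x**4 + 3*x**2 + 2) + 6*sqrt(3)*sqrt(x**2 + 1)*sqrt(x**2 + 2)*sqrt(x**4 + 3*x**2 + 2)), which is not 0.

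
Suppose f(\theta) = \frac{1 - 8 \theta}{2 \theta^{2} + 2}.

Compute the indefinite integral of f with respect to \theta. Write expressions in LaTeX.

F(\theta) = - 2 \log{\left(\theta^{2} + 1 \right)} + \frac{\operatorname{atan}{\left(\theta \right)}}{2} + C

An antiderivative F(\theta) passes only if d/d\theta[F] lands on f(\theta) exactly.
Check: d/d\theta[- 2 \log{\left(\theta^{2} + 1 \right)} + \frac{\operatorname{atan}{\left(\theta \right)}}{2}] = \frac{1 - 8 \theta}{2 \theta^{2} + 2} = f(\theta).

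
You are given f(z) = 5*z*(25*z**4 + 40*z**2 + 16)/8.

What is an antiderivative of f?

f matches the chain-rule pattern g'(h)*h' with inner function h(z) = -5*z**2/4 - 1; substituting u = h(z) collapses the integral.
Check: d/dz[-4*(-5*z**2/4 - 1)**3/3] = 125*z**5/8 + 25*z**3 + 10*z, which equals f(z).

An antiderivative is F(z) = -4*(-5*z**2/4 - 1)**3/3.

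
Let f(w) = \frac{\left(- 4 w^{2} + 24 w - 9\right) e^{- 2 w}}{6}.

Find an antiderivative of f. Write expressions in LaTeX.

Recognize the product-rule pattern: f = u'v + uv' with u = \frac{w^{2}}{3} - \frac{5 w}{3} - \frac{1}{12}, v = e^{- 2 w}, so integration by parts undoes it.
Check: d/dw[\frac{\left(4 w^{2} - 20 w - 1\right) e^{- 2 w}}{12}] = \frac{\left(- 4 w^{2} + 24 w - 9\right) e^{- 2 w}}{6} = f(w).

An antiderivative is F(w) = \frac{\left(4 w^{2} - 20 w - 1\right) e^{- 2 w}}{12}.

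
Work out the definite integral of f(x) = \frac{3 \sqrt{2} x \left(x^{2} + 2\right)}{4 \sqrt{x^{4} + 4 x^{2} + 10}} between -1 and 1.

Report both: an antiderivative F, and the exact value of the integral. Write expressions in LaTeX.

Antiderivative: F(x) = \frac{3 \sqrt{2} \sqrt{x^{4} + 4 x^{2} + 10}}{8}; value = 0

f matches the chain-rule pattern g'(h)*h' with inner function h(x) = \frac{x^{4}}{2} + 2 x^{2} + 5; substituting u = h(x) collapses the integral.
F(x) = \frac{3 \sqrt{2} \sqrt{x^{4} + 4 x^{2} + 10}}{8} is an antiderivative of f.
Check: d/dx[\frac{3 \sqrt{2} \sqrt{x^{4} + 4 x^{2} + 10}}{8}] = \frac{3 \sqrt{2} x^{3} + 6 \sqrt{2} x}{4 \sqrt{x^{4} + 4 x^{2} + 10}}, which equals f(x).
F(1) = \frac{3 \sqrt{30}}{8}; F(-1) = \frac{3 \sqrt{30}}{8}.
Integral = F(1) - F(-1) = 0.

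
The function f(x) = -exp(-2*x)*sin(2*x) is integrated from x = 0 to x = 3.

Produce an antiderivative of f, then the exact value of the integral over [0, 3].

Antiderivative: F(x) = exp(-2*x)*sin(2*x)/4 + exp(-2*x)*cos(2*x)/4; value = -1/4 + exp(-6)*sin(6)/4 + exp(-6)*cos(6)/4

An antiderivative F(x) passes only if d/dx[F] lands on f(x) exactly.
F(x) = exp(-2*x)*sin(2*x)/4 + exp(-2*x)*cos(2*x)/4 is an antiderivative of f.
Check: d/dx[exp(-2*x)*sin(2*x)/4 + exp(-2*x)*cos(2*x)/4] = -exp(-2*x)*sin(2*x) = f(x).
F(3) = exp(-6)*sin(6)/4 + exp(-6)*cos(6)/4; F(0) = 1/4.
Integral = F(3) - F(0) = -1/4 + exp(-6)*sin(6)/4 + exp(-6)*cos(6)/4.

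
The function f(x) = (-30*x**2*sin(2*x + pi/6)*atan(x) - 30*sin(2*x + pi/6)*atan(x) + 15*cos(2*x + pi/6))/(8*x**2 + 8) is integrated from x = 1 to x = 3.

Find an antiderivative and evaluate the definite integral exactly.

f has the shape u'v + uv' for u = 15*atan(x)/8 and v = cos(2*x + pi/6) — it is the derivative of the product u*v.
F(x) = 15*cos(2*x + pi/6)*atan(x)/8 is an antiderivative of f.
Check: d/dx[15*cos(2*x + pi/6)*atan(x)/8] = (-30*x**2*sin(2*x + pi/6)*atan(x) - 30*sin(2*x + pi/6)*atan(x) + 15*cos(2*x + pi/6))/(8*x**2 + 8) = f(x).
F(3) = 15*cos(pi/6 + 6)*atan(3)/8; F(1) = 15*pi*cos(pi/6 + 2)/32.
Integral = F(3) - F(1) = -15*pi*cos(pi/6 + 2)/32 + 15*cos(pi/6 + 6)*atan(3)/8.

Antiderivative: F(x) = 15*cos(2*x + pi/6)*atan(x)/8; value = -15*pi*cos(pi/6 + 2)/32 + 15*cos(pi/6 + 6)*atan(3)/8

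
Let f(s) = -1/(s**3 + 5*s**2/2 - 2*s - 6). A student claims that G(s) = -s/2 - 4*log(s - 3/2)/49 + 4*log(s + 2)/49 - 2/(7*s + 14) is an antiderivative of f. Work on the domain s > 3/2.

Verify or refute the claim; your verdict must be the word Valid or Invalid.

Invalid: d/ds[G] - f = -1/2, which is not 0.

d/ds[G] = (-2*s**3 - 5*s**2 + 4*s + 8)/(4*s**3 + 10*s**2 - 8*s - 24)
d/ds[G] - f(s) = -1/2 != 0.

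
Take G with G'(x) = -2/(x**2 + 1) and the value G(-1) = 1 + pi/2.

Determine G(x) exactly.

G(x) = 1 - 2*atan(x)

Differentiate the proposed G(x) back; it has to land on the given G'(x).
A general antiderivative is -2*atan(x) + C.
The condition gives C = 1 + pi/2 - (pi/2) = 1.
So G(x) = 1 - 2*atan(x).
Check: d/dx[1 - 2*atan(x)] = -2/(x**2 + 1) = G'(x).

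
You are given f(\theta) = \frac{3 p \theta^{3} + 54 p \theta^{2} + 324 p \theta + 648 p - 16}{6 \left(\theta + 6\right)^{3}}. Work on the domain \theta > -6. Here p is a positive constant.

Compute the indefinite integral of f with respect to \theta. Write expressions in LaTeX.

Check any antiderivative F(\theta) by computing F'(\theta) and comparing it with f(\theta).
Check: d/d\theta[\frac{3 p \theta^{3} + 36 p \theta^{2} + 108 p \theta + 8}{6 \left(\theta + 6\right)^{2}}] = \frac{3 p \theta^{3} + 54 p \theta^{2} + 324 p \theta + 648 p - 16}{6 \theta^{3} + 108 \theta^{2} + 648 \theta + 1296}, which equals f(\theta).

F(\theta) = \frac{3 p \theta^{3} + 36 p \theta^{2} + 108 p \theta + 8}{6 \left(\theta + 6\right)^{2}} + C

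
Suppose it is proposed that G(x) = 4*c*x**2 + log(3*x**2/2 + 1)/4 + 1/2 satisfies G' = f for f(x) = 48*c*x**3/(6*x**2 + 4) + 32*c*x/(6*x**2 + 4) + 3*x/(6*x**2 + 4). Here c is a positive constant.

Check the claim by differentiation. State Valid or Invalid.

d/dx[G] = (48*c*x**3 + 32*c*x + 3*x)/(6*x**2 + 4)
This equals f(x) exactly, so the claim holds.

Valid - the claim checks out under differentiation.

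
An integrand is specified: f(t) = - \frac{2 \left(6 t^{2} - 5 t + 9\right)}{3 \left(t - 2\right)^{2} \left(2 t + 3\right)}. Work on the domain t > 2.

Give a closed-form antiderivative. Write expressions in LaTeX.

An antiderivative is F(t) = - \frac{58 \log{\left(t - 2 \right)}}{49} - \frac{40 \log{\left(t + \frac{3}{2} \right)}}{49} + \frac{46}{21 t - 42}.

The denominator factors as 3 \left(t - 2\right)^{2} \left(2 t + 3\right); partial fractions split f into directly integrable pieces: - \frac{80}{49 \left(2 t + 3\right)} - \frac{58}{49 \left(t - 2\right)} - \frac{46}{21 \left(t - 2\right)^{2}}.
Check: d/dt[- \frac{58 \log{\left(t - 2 \right)}}{49} - \frac{40 \log{\left(t + \frac{3}{2} \right)}}{49} + \frac{46}{21 t - 42}] = \frac{- 12 t^{2} + 10 t - 18}{6 t^{3} - 15 t^{2} - 12 t + 36}, which equals f(t).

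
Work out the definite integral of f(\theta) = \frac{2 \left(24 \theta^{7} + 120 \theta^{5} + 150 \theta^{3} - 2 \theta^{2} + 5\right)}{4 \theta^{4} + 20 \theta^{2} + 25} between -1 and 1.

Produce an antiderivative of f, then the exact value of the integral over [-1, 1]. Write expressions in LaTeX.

Whatever form F(\theta) takes, F'(\theta) = f(\theta) is non-negotiable.
F(\theta) = \frac{\theta \left(6 \theta^{5} + 15 \theta^{3} + 2\right)}{2 \theta^{2} + 5} is an antiderivative of f.
Check: d/d\theta[\frac{\theta \left(6 \theta^{5} + 15 \theta^{3} + 2\right)}{2 \theta^{2} + 5}] = \frac{48 \theta^{7} + 240 \theta^{5} + 300 \theta^{3} - 4 \theta^{2} + 10}{4 \theta^{4} + 20 \theta^{2} + 25}, which equals f(\theta).
F(1) = \frac{23}{7}; F(-1) = \frac{19}{7}.
Integral = F(1) - F(-1) = \frac{4}{7}.

Antiderivative: F(\theta) = \frac{\theta \left(6 \theta^{5} + 15 \theta^{3} + 2\right)}{2 \theta^{2} + 5}; value = \frac{4}{7}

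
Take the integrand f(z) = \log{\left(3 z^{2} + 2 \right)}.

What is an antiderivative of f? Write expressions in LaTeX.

An antiderivative is F(z) = z \log{\left(3 z^{2} + 2 \right)} - 2 z + \frac{2 \sqrt{6} \operatorname{atan}{\left(\frac{\sqrt{6} z}{2} \right)}}{3}.

Any candidate F(z) must reproduce f(z) exactly when differentiated.
Check: d/dz[z \log{\left(3 z^{2} + 2 \right)} - 2 z + \frac{2 \sqrt{6} \operatorname{atan}{\left(\frac{\sqrt{6} z}{2} \right)}}{3}] = \log{\left(3 z^{2} + 2 \right)} = f(z).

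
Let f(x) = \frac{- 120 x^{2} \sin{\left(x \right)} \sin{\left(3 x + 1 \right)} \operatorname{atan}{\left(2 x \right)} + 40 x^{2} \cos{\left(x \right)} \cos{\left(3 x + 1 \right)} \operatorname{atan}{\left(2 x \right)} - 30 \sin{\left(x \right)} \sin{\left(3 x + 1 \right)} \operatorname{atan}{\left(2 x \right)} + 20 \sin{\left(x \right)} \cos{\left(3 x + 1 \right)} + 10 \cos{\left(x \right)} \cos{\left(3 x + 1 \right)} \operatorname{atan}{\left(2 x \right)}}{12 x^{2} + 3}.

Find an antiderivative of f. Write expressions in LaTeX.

An antiderivative is F(x) = \frac{10 \sin{\left(x \right)} \cos{\left(3 x + 1 \right)} \operatorname{atan}{\left(2 x \right)}}{3}.

Differentiate the proposed F(x) back; it has to land on f(x) exactly.
Check: d/dx[\frac{10 \sin{\left(x \right)} \cos{\left(3 x + 1 \right)} \operatorname{atan}{\left(2 x \right)}}{3}] = \frac{- 120 x^{2} \sin{\left(x \right)} \sin{\left(3 x + 1 \right)} \operatorname{atan}{\left(2 x \right)} + 40 x^{2} \cos{\left(x \right)} \cos{\left(3 x + 1 \right)} \operatorname{atan}{\left(2 x \right)} - 30 \sin{\left(x \right)} \sin{\left(3 x + 1 \right)} \operatorname{atan}{\left(2 x \right)} + 20 \sin{\left(x \right)} \cos{\left(3 x + 1 \right)} + 10 \cos{\left(x \right)} \cos{\left(3 x + 1 \right)} \operatorname{atan}{\left(2 x \right)}}{12 x^{2} + 3} = f(x).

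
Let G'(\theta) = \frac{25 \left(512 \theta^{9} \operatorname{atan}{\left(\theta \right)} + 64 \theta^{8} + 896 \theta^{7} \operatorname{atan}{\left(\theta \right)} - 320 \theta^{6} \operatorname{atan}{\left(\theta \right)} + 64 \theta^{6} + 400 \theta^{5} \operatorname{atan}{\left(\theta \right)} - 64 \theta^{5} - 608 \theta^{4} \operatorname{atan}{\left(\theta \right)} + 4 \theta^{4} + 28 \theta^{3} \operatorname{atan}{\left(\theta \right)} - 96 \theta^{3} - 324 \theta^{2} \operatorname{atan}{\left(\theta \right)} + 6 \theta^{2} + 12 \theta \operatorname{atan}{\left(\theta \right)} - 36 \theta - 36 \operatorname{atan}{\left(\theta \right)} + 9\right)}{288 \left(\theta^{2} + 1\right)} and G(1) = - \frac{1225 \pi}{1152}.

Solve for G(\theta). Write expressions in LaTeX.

G(\theta) = \frac{25 \left(4 \theta^{2} + 3\right)^{2} \left(4 \theta^{4} - 2 \theta^{2} - 4 \theta + 1\right) \operatorname{atan}{\left(\theta \right)}}{288}

Since d/d\theta undoes antidifferentiation here, G(\theta) must give back the stated G'(\theta).
A general antiderivative is \left(\frac{5 \theta^{2}}{3} + \frac{5}{4}\right)^{2} \left(2 \theta^{4} - \theta^{2} - 2 \theta + \frac{1}{2}\right) \operatorname{atan}{\left(\theta \right)} + C.
The condition gives C = - \frac{1225 \pi}{1152} - (- \frac{1225 \pi}{1152}) = 0.
So G(\theta) = \frac{25 \left(4 \theta^{2} + 3\right)^{2} \left(4 \theta^{4} - 2 \theta^{2} - 4 \theta + 1\right) \operatorname{atan}{\left(\theta \right)}}{288}.
Check: d/d\theta[\frac{25 \left(4 \theta^{2} + 3\right)^{2} \left(4 \theta^{4} - 2 \theta^{2} - 4 \theta + 1\right) \operatorname{atan}{\left(\theta \right)}}{288}] = \frac{12800 \theta^{9} \operatorname{atan}{\left(\theta \right)} + 1600 \theta^{8} + 22400 \theta^{7} \operatorname{atan}{\left(\theta \right)} - 8000 \theta^{6} \operatorname{atan}{\left(\theta \right)} + 1600 \theta^{6} + 10000 \theta^{5} \operatorname{atan}{\left(\theta \right)} - 1600 \theta^{5} - 15200 \theta^{4} \operatorname{atan}{\left(\theta \right)} + 100 \theta^{4} + 700 \theta^{3} \operatorname{atan}{\left(\theta \right)} - 2400 \theta^{3} - 8100 \theta^{2} \operatorname{atan}{\left(\theta \right)} + 150 \theta^{2} + 300 \theta \operatorname{atan}{\left(\theta \right)} - 900 \theta - 900 \operatorname{atan}{\left(\theta \right)} + 225}{288 \theta^{2} + 288}, which equals G'(\theta).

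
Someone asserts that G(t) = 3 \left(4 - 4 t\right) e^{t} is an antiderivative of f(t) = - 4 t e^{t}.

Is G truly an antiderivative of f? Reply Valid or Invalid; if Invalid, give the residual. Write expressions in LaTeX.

Invalid: d/dt[G] - f = - 8 t e^{t}, which is not 0.

d/dt[G] = - 12 t e^{t}
d/dt[G] - f(t) = - 8 t e^{t} != 0.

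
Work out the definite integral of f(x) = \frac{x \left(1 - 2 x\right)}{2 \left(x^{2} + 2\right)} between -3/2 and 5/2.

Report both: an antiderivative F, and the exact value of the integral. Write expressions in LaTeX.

Antiderivative: F(x) = - x + \frac{\log{\left(x^{2} + 2 \right)}}{4} + \sqrt{2} \operatorname{atan}{\left(\frac{\sqrt{2} x}{2} \right)}; value = -4 - \frac{\log{\left(\frac{17}{4} \right)}}{4} + \frac{\log{\left(\frac{33}{4} \right)}}{4} + \sqrt{2} \operatorname{atan}{\left(\frac{3 \sqrt{2}}{4} \right)} + \sqrt{2} \operatorname{atan}{\left(\frac{5 \sqrt{2}}{4} \right)}

Any candidate F(x) must reproduce f(x) exactly when differentiated.
F(x) = - x + \frac{\log{\left(x^{2} + 2 \right)}}{4} + \sqrt{2} \operatorname{atan}{\left(\frac{\sqrt{2} x}{2} \right)} is an antiderivative of f.
Check: d/dx[- x + \frac{\log{\left(x^{2} + 2 \right)}}{4} + \sqrt{2} \operatorname{atan}{\left(\frac{\sqrt{2} x}{2} \right)}] = \frac{- 2 x^{2} + x}{2 x^{2} + 4}, which equals f(x).
F(5/2) = - \frac{5}{2} + \frac{\log{\left(\frac{33}{4} \right)}}{4} + \sqrt{2} \operatorname{atan}{\left(\frac{5 \sqrt{2}}{4} \right)}; F(-3/2) = - \sqrt{2} \operatorname{atan}{\left(\frac{3 \sqrt{2}}{4} \right)} + \frac{\log{\left(\frac{17}{4} \right)}}{4} + \frac{3}{2}.
Integral = F(5/2) - F(-3/2) = -4 - \frac{\log{\left(\frac{17}{4} \right)}}{4} + \frac{\log{\left(\frac{33}{4} \right)}}{4} + \sqrt{2} \operatorname{atan}{\left(\frac{3 \sqrt{2}}{4} \right)} + \sqrt{2} \operatorname{atan}{\left(\frac{5 \sqrt{2}}{4} \right)}.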